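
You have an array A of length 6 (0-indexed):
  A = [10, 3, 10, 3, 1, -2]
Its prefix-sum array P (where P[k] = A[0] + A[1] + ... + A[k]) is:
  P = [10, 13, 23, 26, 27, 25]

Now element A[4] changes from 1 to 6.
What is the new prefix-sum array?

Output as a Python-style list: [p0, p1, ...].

Answer: [10, 13, 23, 26, 32, 30]

Derivation:
Change: A[4] 1 -> 6, delta = 5
P[k] for k < 4: unchanged (A[4] not included)
P[k] for k >= 4: shift by delta = 5
  P[0] = 10 + 0 = 10
  P[1] = 13 + 0 = 13
  P[2] = 23 + 0 = 23
  P[3] = 26 + 0 = 26
  P[4] = 27 + 5 = 32
  P[5] = 25 + 5 = 30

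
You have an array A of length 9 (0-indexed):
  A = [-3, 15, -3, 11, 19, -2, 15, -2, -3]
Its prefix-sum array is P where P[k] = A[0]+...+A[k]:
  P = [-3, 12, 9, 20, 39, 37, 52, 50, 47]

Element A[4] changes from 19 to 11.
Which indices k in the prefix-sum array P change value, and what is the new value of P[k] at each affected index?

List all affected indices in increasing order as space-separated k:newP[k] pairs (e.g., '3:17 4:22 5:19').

Answer: 4:31 5:29 6:44 7:42 8:39

Derivation:
P[k] = A[0] + ... + A[k]
P[k] includes A[4] iff k >= 4
Affected indices: 4, 5, ..., 8; delta = -8
  P[4]: 39 + -8 = 31
  P[5]: 37 + -8 = 29
  P[6]: 52 + -8 = 44
  P[7]: 50 + -8 = 42
  P[8]: 47 + -8 = 39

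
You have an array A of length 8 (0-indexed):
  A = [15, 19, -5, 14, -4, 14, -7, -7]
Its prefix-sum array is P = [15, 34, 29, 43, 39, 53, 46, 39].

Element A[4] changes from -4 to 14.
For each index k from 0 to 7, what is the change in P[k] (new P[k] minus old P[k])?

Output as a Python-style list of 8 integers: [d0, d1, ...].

Answer: [0, 0, 0, 0, 18, 18, 18, 18]

Derivation:
Element change: A[4] -4 -> 14, delta = 18
For k < 4: P[k] unchanged, delta_P[k] = 0
For k >= 4: P[k] shifts by exactly 18
Delta array: [0, 0, 0, 0, 18, 18, 18, 18]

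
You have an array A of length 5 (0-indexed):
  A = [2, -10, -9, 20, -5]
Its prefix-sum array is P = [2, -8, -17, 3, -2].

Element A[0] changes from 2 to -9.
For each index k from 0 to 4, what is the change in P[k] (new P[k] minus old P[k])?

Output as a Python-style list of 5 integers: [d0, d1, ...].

Element change: A[0] 2 -> -9, delta = -11
For k < 0: P[k] unchanged, delta_P[k] = 0
For k >= 0: P[k] shifts by exactly -11
Delta array: [-11, -11, -11, -11, -11]

Answer: [-11, -11, -11, -11, -11]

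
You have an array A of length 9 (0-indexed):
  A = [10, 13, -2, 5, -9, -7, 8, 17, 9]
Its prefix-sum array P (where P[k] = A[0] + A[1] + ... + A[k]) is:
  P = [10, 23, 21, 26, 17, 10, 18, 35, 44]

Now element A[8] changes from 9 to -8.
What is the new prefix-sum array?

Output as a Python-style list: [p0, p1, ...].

Answer: [10, 23, 21, 26, 17, 10, 18, 35, 27]

Derivation:
Change: A[8] 9 -> -8, delta = -17
P[k] for k < 8: unchanged (A[8] not included)
P[k] for k >= 8: shift by delta = -17
  P[0] = 10 + 0 = 10
  P[1] = 23 + 0 = 23
  P[2] = 21 + 0 = 21
  P[3] = 26 + 0 = 26
  P[4] = 17 + 0 = 17
  P[5] = 10 + 0 = 10
  P[6] = 18 + 0 = 18
  P[7] = 35 + 0 = 35
  P[8] = 44 + -17 = 27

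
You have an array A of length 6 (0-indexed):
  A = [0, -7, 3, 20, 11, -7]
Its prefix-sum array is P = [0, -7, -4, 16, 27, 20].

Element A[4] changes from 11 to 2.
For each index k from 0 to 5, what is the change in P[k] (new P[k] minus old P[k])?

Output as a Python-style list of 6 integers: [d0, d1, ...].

Answer: [0, 0, 0, 0, -9, -9]

Derivation:
Element change: A[4] 11 -> 2, delta = -9
For k < 4: P[k] unchanged, delta_P[k] = 0
For k >= 4: P[k] shifts by exactly -9
Delta array: [0, 0, 0, 0, -9, -9]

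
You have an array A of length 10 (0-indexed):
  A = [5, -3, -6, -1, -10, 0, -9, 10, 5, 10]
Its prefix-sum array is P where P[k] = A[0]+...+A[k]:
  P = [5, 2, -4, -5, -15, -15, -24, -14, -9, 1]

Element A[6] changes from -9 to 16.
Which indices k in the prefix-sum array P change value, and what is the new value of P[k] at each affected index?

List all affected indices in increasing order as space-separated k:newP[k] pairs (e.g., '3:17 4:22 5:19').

Answer: 6:1 7:11 8:16 9:26

Derivation:
P[k] = A[0] + ... + A[k]
P[k] includes A[6] iff k >= 6
Affected indices: 6, 7, ..., 9; delta = 25
  P[6]: -24 + 25 = 1
  P[7]: -14 + 25 = 11
  P[8]: -9 + 25 = 16
  P[9]: 1 + 25 = 26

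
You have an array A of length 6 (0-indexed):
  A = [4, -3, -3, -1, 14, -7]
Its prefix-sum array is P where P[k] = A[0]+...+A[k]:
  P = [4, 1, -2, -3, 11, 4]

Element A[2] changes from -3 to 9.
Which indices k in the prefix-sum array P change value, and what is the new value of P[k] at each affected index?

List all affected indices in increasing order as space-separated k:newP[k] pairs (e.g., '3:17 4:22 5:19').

P[k] = A[0] + ... + A[k]
P[k] includes A[2] iff k >= 2
Affected indices: 2, 3, ..., 5; delta = 12
  P[2]: -2 + 12 = 10
  P[3]: -3 + 12 = 9
  P[4]: 11 + 12 = 23
  P[5]: 4 + 12 = 16

Answer: 2:10 3:9 4:23 5:16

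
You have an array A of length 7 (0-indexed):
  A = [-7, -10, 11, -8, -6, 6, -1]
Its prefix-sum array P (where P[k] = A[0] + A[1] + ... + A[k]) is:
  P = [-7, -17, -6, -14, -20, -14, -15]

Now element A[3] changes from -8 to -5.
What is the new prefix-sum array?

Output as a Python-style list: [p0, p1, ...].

Answer: [-7, -17, -6, -11, -17, -11, -12]

Derivation:
Change: A[3] -8 -> -5, delta = 3
P[k] for k < 3: unchanged (A[3] not included)
P[k] for k >= 3: shift by delta = 3
  P[0] = -7 + 0 = -7
  P[1] = -17 + 0 = -17
  P[2] = -6 + 0 = -6
  P[3] = -14 + 3 = -11
  P[4] = -20 + 3 = -17
  P[5] = -14 + 3 = -11
  P[6] = -15 + 3 = -12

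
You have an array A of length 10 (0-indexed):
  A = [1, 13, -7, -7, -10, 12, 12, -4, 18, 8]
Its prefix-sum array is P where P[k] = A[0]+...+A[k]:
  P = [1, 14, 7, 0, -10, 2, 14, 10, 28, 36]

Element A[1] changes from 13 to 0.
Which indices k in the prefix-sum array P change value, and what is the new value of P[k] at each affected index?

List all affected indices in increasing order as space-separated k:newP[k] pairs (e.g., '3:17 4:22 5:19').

Answer: 1:1 2:-6 3:-13 4:-23 5:-11 6:1 7:-3 8:15 9:23

Derivation:
P[k] = A[0] + ... + A[k]
P[k] includes A[1] iff k >= 1
Affected indices: 1, 2, ..., 9; delta = -13
  P[1]: 14 + -13 = 1
  P[2]: 7 + -13 = -6
  P[3]: 0 + -13 = -13
  P[4]: -10 + -13 = -23
  P[5]: 2 + -13 = -11
  P[6]: 14 + -13 = 1
  P[7]: 10 + -13 = -3
  P[8]: 28 + -13 = 15
  P[9]: 36 + -13 = 23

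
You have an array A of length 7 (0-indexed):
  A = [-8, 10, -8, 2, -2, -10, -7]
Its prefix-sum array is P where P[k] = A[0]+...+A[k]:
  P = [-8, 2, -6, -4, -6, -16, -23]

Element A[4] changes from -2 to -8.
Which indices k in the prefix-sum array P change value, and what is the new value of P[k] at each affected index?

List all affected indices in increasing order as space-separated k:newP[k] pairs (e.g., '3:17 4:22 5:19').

Answer: 4:-12 5:-22 6:-29

Derivation:
P[k] = A[0] + ... + A[k]
P[k] includes A[4] iff k >= 4
Affected indices: 4, 5, ..., 6; delta = -6
  P[4]: -6 + -6 = -12
  P[5]: -16 + -6 = -22
  P[6]: -23 + -6 = -29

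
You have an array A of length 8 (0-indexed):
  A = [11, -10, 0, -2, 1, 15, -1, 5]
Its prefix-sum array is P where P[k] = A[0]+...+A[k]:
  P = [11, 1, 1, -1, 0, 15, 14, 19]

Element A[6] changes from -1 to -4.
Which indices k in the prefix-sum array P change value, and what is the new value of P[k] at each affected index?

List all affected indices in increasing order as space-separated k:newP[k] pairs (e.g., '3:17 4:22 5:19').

P[k] = A[0] + ... + A[k]
P[k] includes A[6] iff k >= 6
Affected indices: 6, 7, ..., 7; delta = -3
  P[6]: 14 + -3 = 11
  P[7]: 19 + -3 = 16

Answer: 6:11 7:16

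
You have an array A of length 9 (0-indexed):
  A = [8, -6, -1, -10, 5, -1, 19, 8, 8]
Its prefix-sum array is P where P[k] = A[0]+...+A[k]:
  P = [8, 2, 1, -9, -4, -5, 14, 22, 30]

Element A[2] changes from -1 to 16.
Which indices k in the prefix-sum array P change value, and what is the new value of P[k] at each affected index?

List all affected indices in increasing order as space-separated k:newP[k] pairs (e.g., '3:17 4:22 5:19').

Answer: 2:18 3:8 4:13 5:12 6:31 7:39 8:47

Derivation:
P[k] = A[0] + ... + A[k]
P[k] includes A[2] iff k >= 2
Affected indices: 2, 3, ..., 8; delta = 17
  P[2]: 1 + 17 = 18
  P[3]: -9 + 17 = 8
  P[4]: -4 + 17 = 13
  P[5]: -5 + 17 = 12
  P[6]: 14 + 17 = 31
  P[7]: 22 + 17 = 39
  P[8]: 30 + 17 = 47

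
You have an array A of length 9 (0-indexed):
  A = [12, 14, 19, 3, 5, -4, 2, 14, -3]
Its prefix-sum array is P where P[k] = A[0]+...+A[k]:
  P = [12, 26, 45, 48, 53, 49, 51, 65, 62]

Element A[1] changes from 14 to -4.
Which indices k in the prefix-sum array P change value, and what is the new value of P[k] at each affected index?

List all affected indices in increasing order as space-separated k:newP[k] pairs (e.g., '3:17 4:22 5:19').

P[k] = A[0] + ... + A[k]
P[k] includes A[1] iff k >= 1
Affected indices: 1, 2, ..., 8; delta = -18
  P[1]: 26 + -18 = 8
  P[2]: 45 + -18 = 27
  P[3]: 48 + -18 = 30
  P[4]: 53 + -18 = 35
  P[5]: 49 + -18 = 31
  P[6]: 51 + -18 = 33
  P[7]: 65 + -18 = 47
  P[8]: 62 + -18 = 44

Answer: 1:8 2:27 3:30 4:35 5:31 6:33 7:47 8:44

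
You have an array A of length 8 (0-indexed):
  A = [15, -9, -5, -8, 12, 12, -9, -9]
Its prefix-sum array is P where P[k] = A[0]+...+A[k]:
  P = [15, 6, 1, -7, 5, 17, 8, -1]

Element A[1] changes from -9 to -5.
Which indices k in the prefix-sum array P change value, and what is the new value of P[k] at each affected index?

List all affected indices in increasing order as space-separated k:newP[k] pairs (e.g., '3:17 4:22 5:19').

P[k] = A[0] + ... + A[k]
P[k] includes A[1] iff k >= 1
Affected indices: 1, 2, ..., 7; delta = 4
  P[1]: 6 + 4 = 10
  P[2]: 1 + 4 = 5
  P[3]: -7 + 4 = -3
  P[4]: 5 + 4 = 9
  P[5]: 17 + 4 = 21
  P[6]: 8 + 4 = 12
  P[7]: -1 + 4 = 3

Answer: 1:10 2:5 3:-3 4:9 5:21 6:12 7:3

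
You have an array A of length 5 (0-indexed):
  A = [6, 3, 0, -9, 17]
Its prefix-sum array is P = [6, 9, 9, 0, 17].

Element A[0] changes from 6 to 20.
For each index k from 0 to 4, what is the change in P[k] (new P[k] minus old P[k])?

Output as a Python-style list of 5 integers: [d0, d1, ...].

Element change: A[0] 6 -> 20, delta = 14
For k < 0: P[k] unchanged, delta_P[k] = 0
For k >= 0: P[k] shifts by exactly 14
Delta array: [14, 14, 14, 14, 14]

Answer: [14, 14, 14, 14, 14]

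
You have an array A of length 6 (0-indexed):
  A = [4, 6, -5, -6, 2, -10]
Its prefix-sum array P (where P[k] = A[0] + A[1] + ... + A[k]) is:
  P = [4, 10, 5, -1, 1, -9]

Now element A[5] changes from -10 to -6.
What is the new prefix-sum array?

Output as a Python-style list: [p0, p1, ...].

Answer: [4, 10, 5, -1, 1, -5]

Derivation:
Change: A[5] -10 -> -6, delta = 4
P[k] for k < 5: unchanged (A[5] not included)
P[k] for k >= 5: shift by delta = 4
  P[0] = 4 + 0 = 4
  P[1] = 10 + 0 = 10
  P[2] = 5 + 0 = 5
  P[3] = -1 + 0 = -1
  P[4] = 1 + 0 = 1
  P[5] = -9 + 4 = -5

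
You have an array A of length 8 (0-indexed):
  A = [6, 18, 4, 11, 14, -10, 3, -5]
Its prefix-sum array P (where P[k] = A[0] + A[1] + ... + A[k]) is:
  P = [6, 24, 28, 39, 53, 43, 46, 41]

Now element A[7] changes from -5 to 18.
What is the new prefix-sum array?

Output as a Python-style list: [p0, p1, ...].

Answer: [6, 24, 28, 39, 53, 43, 46, 64]

Derivation:
Change: A[7] -5 -> 18, delta = 23
P[k] for k < 7: unchanged (A[7] not included)
P[k] for k >= 7: shift by delta = 23
  P[0] = 6 + 0 = 6
  P[1] = 24 + 0 = 24
  P[2] = 28 + 0 = 28
  P[3] = 39 + 0 = 39
  P[4] = 53 + 0 = 53
  P[5] = 43 + 0 = 43
  P[6] = 46 + 0 = 46
  P[7] = 41 + 23 = 64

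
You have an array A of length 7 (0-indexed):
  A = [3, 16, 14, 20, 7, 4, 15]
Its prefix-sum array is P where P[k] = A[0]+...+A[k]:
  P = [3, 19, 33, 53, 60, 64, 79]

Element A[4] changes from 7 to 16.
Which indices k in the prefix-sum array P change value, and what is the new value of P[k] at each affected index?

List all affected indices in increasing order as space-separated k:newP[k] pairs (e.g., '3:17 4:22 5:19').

P[k] = A[0] + ... + A[k]
P[k] includes A[4] iff k >= 4
Affected indices: 4, 5, ..., 6; delta = 9
  P[4]: 60 + 9 = 69
  P[5]: 64 + 9 = 73
  P[6]: 79 + 9 = 88

Answer: 4:69 5:73 6:88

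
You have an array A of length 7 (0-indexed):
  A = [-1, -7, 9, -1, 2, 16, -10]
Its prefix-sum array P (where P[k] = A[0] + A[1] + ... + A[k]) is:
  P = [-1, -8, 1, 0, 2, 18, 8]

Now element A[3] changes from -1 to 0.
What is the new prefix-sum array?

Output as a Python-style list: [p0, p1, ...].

Answer: [-1, -8, 1, 1, 3, 19, 9]

Derivation:
Change: A[3] -1 -> 0, delta = 1
P[k] for k < 3: unchanged (A[3] not included)
P[k] for k >= 3: shift by delta = 1
  P[0] = -1 + 0 = -1
  P[1] = -8 + 0 = -8
  P[2] = 1 + 0 = 1
  P[3] = 0 + 1 = 1
  P[4] = 2 + 1 = 3
  P[5] = 18 + 1 = 19
  P[6] = 8 + 1 = 9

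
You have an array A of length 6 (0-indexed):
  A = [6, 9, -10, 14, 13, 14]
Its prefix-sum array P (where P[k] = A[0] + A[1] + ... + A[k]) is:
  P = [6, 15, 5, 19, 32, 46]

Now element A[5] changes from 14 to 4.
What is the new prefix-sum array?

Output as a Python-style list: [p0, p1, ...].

Change: A[5] 14 -> 4, delta = -10
P[k] for k < 5: unchanged (A[5] not included)
P[k] for k >= 5: shift by delta = -10
  P[0] = 6 + 0 = 6
  P[1] = 15 + 0 = 15
  P[2] = 5 + 0 = 5
  P[3] = 19 + 0 = 19
  P[4] = 32 + 0 = 32
  P[5] = 46 + -10 = 36

Answer: [6, 15, 5, 19, 32, 36]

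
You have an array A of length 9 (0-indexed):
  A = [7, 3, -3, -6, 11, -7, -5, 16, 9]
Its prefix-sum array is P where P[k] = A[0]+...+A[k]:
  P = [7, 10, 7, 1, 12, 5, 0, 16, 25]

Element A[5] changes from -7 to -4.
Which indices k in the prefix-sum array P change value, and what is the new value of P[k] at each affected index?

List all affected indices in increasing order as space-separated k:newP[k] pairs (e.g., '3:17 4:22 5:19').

P[k] = A[0] + ... + A[k]
P[k] includes A[5] iff k >= 5
Affected indices: 5, 6, ..., 8; delta = 3
  P[5]: 5 + 3 = 8
  P[6]: 0 + 3 = 3
  P[7]: 16 + 3 = 19
  P[8]: 25 + 3 = 28

Answer: 5:8 6:3 7:19 8:28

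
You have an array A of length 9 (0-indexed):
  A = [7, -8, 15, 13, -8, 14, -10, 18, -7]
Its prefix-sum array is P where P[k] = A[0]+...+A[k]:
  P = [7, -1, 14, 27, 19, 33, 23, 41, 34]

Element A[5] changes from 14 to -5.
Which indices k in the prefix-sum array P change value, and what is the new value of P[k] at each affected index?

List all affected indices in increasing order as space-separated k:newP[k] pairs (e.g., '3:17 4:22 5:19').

Answer: 5:14 6:4 7:22 8:15

Derivation:
P[k] = A[0] + ... + A[k]
P[k] includes A[5] iff k >= 5
Affected indices: 5, 6, ..., 8; delta = -19
  P[5]: 33 + -19 = 14
  P[6]: 23 + -19 = 4
  P[7]: 41 + -19 = 22
  P[8]: 34 + -19 = 15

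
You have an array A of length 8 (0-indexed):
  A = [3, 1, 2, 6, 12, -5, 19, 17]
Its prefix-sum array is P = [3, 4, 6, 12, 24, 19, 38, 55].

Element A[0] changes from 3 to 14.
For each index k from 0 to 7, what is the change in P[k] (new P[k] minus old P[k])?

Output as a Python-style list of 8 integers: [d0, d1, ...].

Element change: A[0] 3 -> 14, delta = 11
For k < 0: P[k] unchanged, delta_P[k] = 0
For k >= 0: P[k] shifts by exactly 11
Delta array: [11, 11, 11, 11, 11, 11, 11, 11]

Answer: [11, 11, 11, 11, 11, 11, 11, 11]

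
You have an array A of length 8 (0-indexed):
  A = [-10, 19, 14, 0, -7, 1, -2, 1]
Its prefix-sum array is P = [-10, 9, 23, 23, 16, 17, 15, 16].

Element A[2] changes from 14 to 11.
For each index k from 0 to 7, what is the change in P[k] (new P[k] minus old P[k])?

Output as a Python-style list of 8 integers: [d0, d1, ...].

Answer: [0, 0, -3, -3, -3, -3, -3, -3]

Derivation:
Element change: A[2] 14 -> 11, delta = -3
For k < 2: P[k] unchanged, delta_P[k] = 0
For k >= 2: P[k] shifts by exactly -3
Delta array: [0, 0, -3, -3, -3, -3, -3, -3]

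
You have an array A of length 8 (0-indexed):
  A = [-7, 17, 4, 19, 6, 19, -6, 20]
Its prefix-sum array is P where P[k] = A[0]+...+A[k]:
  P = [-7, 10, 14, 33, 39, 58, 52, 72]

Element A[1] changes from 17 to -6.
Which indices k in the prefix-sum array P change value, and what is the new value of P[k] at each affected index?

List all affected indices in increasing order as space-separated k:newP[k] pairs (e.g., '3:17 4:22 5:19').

Answer: 1:-13 2:-9 3:10 4:16 5:35 6:29 7:49

Derivation:
P[k] = A[0] + ... + A[k]
P[k] includes A[1] iff k >= 1
Affected indices: 1, 2, ..., 7; delta = -23
  P[1]: 10 + -23 = -13
  P[2]: 14 + -23 = -9
  P[3]: 33 + -23 = 10
  P[4]: 39 + -23 = 16
  P[5]: 58 + -23 = 35
  P[6]: 52 + -23 = 29
  P[7]: 72 + -23 = 49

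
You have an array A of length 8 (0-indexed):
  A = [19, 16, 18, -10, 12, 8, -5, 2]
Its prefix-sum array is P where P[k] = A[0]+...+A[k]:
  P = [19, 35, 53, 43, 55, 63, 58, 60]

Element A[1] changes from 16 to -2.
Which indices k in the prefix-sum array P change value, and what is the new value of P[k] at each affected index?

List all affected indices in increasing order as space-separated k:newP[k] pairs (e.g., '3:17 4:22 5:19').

Answer: 1:17 2:35 3:25 4:37 5:45 6:40 7:42

Derivation:
P[k] = A[0] + ... + A[k]
P[k] includes A[1] iff k >= 1
Affected indices: 1, 2, ..., 7; delta = -18
  P[1]: 35 + -18 = 17
  P[2]: 53 + -18 = 35
  P[3]: 43 + -18 = 25
  P[4]: 55 + -18 = 37
  P[5]: 63 + -18 = 45
  P[6]: 58 + -18 = 40
  P[7]: 60 + -18 = 42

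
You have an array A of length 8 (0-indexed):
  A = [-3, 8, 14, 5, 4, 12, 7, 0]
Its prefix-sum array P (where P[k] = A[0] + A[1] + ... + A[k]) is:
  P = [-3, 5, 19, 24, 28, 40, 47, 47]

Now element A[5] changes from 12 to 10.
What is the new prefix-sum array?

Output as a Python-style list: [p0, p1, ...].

Answer: [-3, 5, 19, 24, 28, 38, 45, 45]

Derivation:
Change: A[5] 12 -> 10, delta = -2
P[k] for k < 5: unchanged (A[5] not included)
P[k] for k >= 5: shift by delta = -2
  P[0] = -3 + 0 = -3
  P[1] = 5 + 0 = 5
  P[2] = 19 + 0 = 19
  P[3] = 24 + 0 = 24
  P[4] = 28 + 0 = 28
  P[5] = 40 + -2 = 38
  P[6] = 47 + -2 = 45
  P[7] = 47 + -2 = 45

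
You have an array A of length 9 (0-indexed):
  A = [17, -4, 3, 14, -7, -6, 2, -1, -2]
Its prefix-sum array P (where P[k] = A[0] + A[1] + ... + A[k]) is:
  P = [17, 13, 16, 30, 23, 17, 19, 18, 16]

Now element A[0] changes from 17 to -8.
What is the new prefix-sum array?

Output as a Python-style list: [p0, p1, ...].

Change: A[0] 17 -> -8, delta = -25
P[k] for k < 0: unchanged (A[0] not included)
P[k] for k >= 0: shift by delta = -25
  P[0] = 17 + -25 = -8
  P[1] = 13 + -25 = -12
  P[2] = 16 + -25 = -9
  P[3] = 30 + -25 = 5
  P[4] = 23 + -25 = -2
  P[5] = 17 + -25 = -8
  P[6] = 19 + -25 = -6
  P[7] = 18 + -25 = -7
  P[8] = 16 + -25 = -9

Answer: [-8, -12, -9, 5, -2, -8, -6, -7, -9]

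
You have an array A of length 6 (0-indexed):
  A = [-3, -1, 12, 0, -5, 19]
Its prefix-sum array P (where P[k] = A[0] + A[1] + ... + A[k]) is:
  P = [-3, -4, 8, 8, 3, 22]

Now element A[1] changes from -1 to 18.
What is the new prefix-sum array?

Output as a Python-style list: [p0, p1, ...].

Answer: [-3, 15, 27, 27, 22, 41]

Derivation:
Change: A[1] -1 -> 18, delta = 19
P[k] for k < 1: unchanged (A[1] not included)
P[k] for k >= 1: shift by delta = 19
  P[0] = -3 + 0 = -3
  P[1] = -4 + 19 = 15
  P[2] = 8 + 19 = 27
  P[3] = 8 + 19 = 27
  P[4] = 3 + 19 = 22
  P[5] = 22 + 19 = 41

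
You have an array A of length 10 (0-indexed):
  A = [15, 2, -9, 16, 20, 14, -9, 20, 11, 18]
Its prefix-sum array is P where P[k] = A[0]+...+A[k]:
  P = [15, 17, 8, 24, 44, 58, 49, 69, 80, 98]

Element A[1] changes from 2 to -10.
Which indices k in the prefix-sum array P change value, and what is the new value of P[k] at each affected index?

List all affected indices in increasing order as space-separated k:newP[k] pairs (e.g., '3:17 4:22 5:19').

Answer: 1:5 2:-4 3:12 4:32 5:46 6:37 7:57 8:68 9:86

Derivation:
P[k] = A[0] + ... + A[k]
P[k] includes A[1] iff k >= 1
Affected indices: 1, 2, ..., 9; delta = -12
  P[1]: 17 + -12 = 5
  P[2]: 8 + -12 = -4
  P[3]: 24 + -12 = 12
  P[4]: 44 + -12 = 32
  P[5]: 58 + -12 = 46
  P[6]: 49 + -12 = 37
  P[7]: 69 + -12 = 57
  P[8]: 80 + -12 = 68
  P[9]: 98 + -12 = 86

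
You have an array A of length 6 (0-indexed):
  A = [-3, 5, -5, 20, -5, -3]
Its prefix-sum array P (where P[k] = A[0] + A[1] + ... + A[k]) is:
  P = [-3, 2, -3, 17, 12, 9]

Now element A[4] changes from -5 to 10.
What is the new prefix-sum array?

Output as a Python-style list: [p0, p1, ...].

Answer: [-3, 2, -3, 17, 27, 24]

Derivation:
Change: A[4] -5 -> 10, delta = 15
P[k] for k < 4: unchanged (A[4] not included)
P[k] for k >= 4: shift by delta = 15
  P[0] = -3 + 0 = -3
  P[1] = 2 + 0 = 2
  P[2] = -3 + 0 = -3
  P[3] = 17 + 0 = 17
  P[4] = 12 + 15 = 27
  P[5] = 9 + 15 = 24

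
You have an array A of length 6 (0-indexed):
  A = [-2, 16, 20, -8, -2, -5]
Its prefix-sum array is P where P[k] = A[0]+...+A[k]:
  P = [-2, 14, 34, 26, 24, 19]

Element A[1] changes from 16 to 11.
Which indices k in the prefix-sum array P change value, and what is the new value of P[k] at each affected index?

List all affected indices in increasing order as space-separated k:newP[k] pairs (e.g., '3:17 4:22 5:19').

P[k] = A[0] + ... + A[k]
P[k] includes A[1] iff k >= 1
Affected indices: 1, 2, ..., 5; delta = -5
  P[1]: 14 + -5 = 9
  P[2]: 34 + -5 = 29
  P[3]: 26 + -5 = 21
  P[4]: 24 + -5 = 19
  P[5]: 19 + -5 = 14

Answer: 1:9 2:29 3:21 4:19 5:14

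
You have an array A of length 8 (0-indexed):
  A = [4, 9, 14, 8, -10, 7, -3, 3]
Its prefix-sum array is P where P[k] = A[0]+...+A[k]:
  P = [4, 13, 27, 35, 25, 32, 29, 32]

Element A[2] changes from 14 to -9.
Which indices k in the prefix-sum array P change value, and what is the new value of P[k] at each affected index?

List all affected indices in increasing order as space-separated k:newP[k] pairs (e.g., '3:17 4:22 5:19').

P[k] = A[0] + ... + A[k]
P[k] includes A[2] iff k >= 2
Affected indices: 2, 3, ..., 7; delta = -23
  P[2]: 27 + -23 = 4
  P[3]: 35 + -23 = 12
  P[4]: 25 + -23 = 2
  P[5]: 32 + -23 = 9
  P[6]: 29 + -23 = 6
  P[7]: 32 + -23 = 9

Answer: 2:4 3:12 4:2 5:9 6:6 7:9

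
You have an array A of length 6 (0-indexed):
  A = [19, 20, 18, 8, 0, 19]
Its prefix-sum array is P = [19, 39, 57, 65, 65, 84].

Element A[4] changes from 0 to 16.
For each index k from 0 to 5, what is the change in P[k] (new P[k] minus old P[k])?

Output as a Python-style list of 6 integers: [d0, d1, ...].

Element change: A[4] 0 -> 16, delta = 16
For k < 4: P[k] unchanged, delta_P[k] = 0
For k >= 4: P[k] shifts by exactly 16
Delta array: [0, 0, 0, 0, 16, 16]

Answer: [0, 0, 0, 0, 16, 16]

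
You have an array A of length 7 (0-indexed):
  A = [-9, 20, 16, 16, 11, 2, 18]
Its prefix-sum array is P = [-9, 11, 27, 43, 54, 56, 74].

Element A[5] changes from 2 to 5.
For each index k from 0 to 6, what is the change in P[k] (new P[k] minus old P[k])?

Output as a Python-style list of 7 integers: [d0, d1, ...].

Answer: [0, 0, 0, 0, 0, 3, 3]

Derivation:
Element change: A[5] 2 -> 5, delta = 3
For k < 5: P[k] unchanged, delta_P[k] = 0
For k >= 5: P[k] shifts by exactly 3
Delta array: [0, 0, 0, 0, 0, 3, 3]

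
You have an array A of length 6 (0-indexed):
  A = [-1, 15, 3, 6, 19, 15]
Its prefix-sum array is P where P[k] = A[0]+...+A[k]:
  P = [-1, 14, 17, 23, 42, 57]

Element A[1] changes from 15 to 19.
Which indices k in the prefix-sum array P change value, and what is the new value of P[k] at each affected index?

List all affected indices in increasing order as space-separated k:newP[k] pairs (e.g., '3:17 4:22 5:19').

P[k] = A[0] + ... + A[k]
P[k] includes A[1] iff k >= 1
Affected indices: 1, 2, ..., 5; delta = 4
  P[1]: 14 + 4 = 18
  P[2]: 17 + 4 = 21
  P[3]: 23 + 4 = 27
  P[4]: 42 + 4 = 46
  P[5]: 57 + 4 = 61

Answer: 1:18 2:21 3:27 4:46 5:61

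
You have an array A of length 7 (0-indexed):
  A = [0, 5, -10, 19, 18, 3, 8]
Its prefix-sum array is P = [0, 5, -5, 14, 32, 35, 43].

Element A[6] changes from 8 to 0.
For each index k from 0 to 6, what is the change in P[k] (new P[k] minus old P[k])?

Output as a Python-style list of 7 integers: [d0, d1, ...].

Answer: [0, 0, 0, 0, 0, 0, -8]

Derivation:
Element change: A[6] 8 -> 0, delta = -8
For k < 6: P[k] unchanged, delta_P[k] = 0
For k >= 6: P[k] shifts by exactly -8
Delta array: [0, 0, 0, 0, 0, 0, -8]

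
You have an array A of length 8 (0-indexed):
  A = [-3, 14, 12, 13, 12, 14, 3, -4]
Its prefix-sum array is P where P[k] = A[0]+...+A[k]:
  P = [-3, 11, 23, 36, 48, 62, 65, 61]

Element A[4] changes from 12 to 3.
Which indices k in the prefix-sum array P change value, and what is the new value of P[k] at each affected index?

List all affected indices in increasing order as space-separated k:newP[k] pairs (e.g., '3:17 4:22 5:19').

P[k] = A[0] + ... + A[k]
P[k] includes A[4] iff k >= 4
Affected indices: 4, 5, ..., 7; delta = -9
  P[4]: 48 + -9 = 39
  P[5]: 62 + -9 = 53
  P[6]: 65 + -9 = 56
  P[7]: 61 + -9 = 52

Answer: 4:39 5:53 6:56 7:52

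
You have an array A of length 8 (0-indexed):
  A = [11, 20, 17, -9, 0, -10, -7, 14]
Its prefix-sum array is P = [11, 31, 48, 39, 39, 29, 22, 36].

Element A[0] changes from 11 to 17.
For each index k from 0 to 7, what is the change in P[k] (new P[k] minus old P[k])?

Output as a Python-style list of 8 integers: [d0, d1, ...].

Element change: A[0] 11 -> 17, delta = 6
For k < 0: P[k] unchanged, delta_P[k] = 0
For k >= 0: P[k] shifts by exactly 6
Delta array: [6, 6, 6, 6, 6, 6, 6, 6]

Answer: [6, 6, 6, 6, 6, 6, 6, 6]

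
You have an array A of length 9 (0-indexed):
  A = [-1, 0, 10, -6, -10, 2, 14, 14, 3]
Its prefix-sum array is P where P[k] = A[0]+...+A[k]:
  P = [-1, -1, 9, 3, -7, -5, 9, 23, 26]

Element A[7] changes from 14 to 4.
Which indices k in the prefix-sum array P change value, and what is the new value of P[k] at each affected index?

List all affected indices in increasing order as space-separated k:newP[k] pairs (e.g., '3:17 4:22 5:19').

P[k] = A[0] + ... + A[k]
P[k] includes A[7] iff k >= 7
Affected indices: 7, 8, ..., 8; delta = -10
  P[7]: 23 + -10 = 13
  P[8]: 26 + -10 = 16

Answer: 7:13 8:16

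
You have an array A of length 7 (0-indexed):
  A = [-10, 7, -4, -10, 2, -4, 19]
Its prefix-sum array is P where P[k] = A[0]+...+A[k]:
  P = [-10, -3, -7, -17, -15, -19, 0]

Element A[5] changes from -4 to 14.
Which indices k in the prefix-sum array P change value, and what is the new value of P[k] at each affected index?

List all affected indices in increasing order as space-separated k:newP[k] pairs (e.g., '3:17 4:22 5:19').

Answer: 5:-1 6:18

Derivation:
P[k] = A[0] + ... + A[k]
P[k] includes A[5] iff k >= 5
Affected indices: 5, 6, ..., 6; delta = 18
  P[5]: -19 + 18 = -1
  P[6]: 0 + 18 = 18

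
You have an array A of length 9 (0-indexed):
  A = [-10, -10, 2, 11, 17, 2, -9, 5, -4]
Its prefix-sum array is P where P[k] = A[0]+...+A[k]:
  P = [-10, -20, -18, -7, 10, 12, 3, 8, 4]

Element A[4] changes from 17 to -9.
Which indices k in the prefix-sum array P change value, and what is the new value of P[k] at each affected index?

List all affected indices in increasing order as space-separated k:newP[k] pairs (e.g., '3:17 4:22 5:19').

Answer: 4:-16 5:-14 6:-23 7:-18 8:-22

Derivation:
P[k] = A[0] + ... + A[k]
P[k] includes A[4] iff k >= 4
Affected indices: 4, 5, ..., 8; delta = -26
  P[4]: 10 + -26 = -16
  P[5]: 12 + -26 = -14
  P[6]: 3 + -26 = -23
  P[7]: 8 + -26 = -18
  P[8]: 4 + -26 = -22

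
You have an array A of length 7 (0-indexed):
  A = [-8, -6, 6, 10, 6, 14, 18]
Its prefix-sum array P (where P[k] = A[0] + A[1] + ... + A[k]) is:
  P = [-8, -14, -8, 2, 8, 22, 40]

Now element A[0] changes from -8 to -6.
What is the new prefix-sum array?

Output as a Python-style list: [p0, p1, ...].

Answer: [-6, -12, -6, 4, 10, 24, 42]

Derivation:
Change: A[0] -8 -> -6, delta = 2
P[k] for k < 0: unchanged (A[0] not included)
P[k] for k >= 0: shift by delta = 2
  P[0] = -8 + 2 = -6
  P[1] = -14 + 2 = -12
  P[2] = -8 + 2 = -6
  P[3] = 2 + 2 = 4
  P[4] = 8 + 2 = 10
  P[5] = 22 + 2 = 24
  P[6] = 40 + 2 = 42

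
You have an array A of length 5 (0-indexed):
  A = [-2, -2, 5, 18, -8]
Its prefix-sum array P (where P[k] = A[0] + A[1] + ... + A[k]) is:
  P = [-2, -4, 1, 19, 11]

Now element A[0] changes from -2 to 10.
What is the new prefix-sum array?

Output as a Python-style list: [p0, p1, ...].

Change: A[0] -2 -> 10, delta = 12
P[k] for k < 0: unchanged (A[0] not included)
P[k] for k >= 0: shift by delta = 12
  P[0] = -2 + 12 = 10
  P[1] = -4 + 12 = 8
  P[2] = 1 + 12 = 13
  P[3] = 19 + 12 = 31
  P[4] = 11 + 12 = 23

Answer: [10, 8, 13, 31, 23]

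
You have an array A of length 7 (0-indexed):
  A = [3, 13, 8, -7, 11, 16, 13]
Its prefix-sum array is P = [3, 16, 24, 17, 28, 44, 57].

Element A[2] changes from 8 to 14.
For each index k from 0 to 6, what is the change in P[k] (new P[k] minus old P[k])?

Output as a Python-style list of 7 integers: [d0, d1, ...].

Element change: A[2] 8 -> 14, delta = 6
For k < 2: P[k] unchanged, delta_P[k] = 0
For k >= 2: P[k] shifts by exactly 6
Delta array: [0, 0, 6, 6, 6, 6, 6]

Answer: [0, 0, 6, 6, 6, 6, 6]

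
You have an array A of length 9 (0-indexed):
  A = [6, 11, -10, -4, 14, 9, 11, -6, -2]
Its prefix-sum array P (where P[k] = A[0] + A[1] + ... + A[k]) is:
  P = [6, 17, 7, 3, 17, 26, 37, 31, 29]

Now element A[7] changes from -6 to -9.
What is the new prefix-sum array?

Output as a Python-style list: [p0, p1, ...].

Change: A[7] -6 -> -9, delta = -3
P[k] for k < 7: unchanged (A[7] not included)
P[k] for k >= 7: shift by delta = -3
  P[0] = 6 + 0 = 6
  P[1] = 17 + 0 = 17
  P[2] = 7 + 0 = 7
  P[3] = 3 + 0 = 3
  P[4] = 17 + 0 = 17
  P[5] = 26 + 0 = 26
  P[6] = 37 + 0 = 37
  P[7] = 31 + -3 = 28
  P[8] = 29 + -3 = 26

Answer: [6, 17, 7, 3, 17, 26, 37, 28, 26]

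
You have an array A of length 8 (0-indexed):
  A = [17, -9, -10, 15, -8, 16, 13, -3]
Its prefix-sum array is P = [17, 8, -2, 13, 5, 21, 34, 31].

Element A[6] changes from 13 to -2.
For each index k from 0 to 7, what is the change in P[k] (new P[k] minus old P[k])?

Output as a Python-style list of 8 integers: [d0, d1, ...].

Answer: [0, 0, 0, 0, 0, 0, -15, -15]

Derivation:
Element change: A[6] 13 -> -2, delta = -15
For k < 6: P[k] unchanged, delta_P[k] = 0
For k >= 6: P[k] shifts by exactly -15
Delta array: [0, 0, 0, 0, 0, 0, -15, -15]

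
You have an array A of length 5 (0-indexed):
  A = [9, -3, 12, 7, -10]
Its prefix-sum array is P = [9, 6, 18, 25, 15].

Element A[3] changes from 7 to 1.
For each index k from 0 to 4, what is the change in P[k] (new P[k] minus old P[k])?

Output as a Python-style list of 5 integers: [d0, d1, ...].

Answer: [0, 0, 0, -6, -6]

Derivation:
Element change: A[3] 7 -> 1, delta = -6
For k < 3: P[k] unchanged, delta_P[k] = 0
For k >= 3: P[k] shifts by exactly -6
Delta array: [0, 0, 0, -6, -6]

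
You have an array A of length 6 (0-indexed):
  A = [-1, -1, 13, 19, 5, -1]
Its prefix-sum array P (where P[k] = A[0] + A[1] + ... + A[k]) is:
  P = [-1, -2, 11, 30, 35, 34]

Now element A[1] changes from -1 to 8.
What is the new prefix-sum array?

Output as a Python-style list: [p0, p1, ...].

Answer: [-1, 7, 20, 39, 44, 43]

Derivation:
Change: A[1] -1 -> 8, delta = 9
P[k] for k < 1: unchanged (A[1] not included)
P[k] for k >= 1: shift by delta = 9
  P[0] = -1 + 0 = -1
  P[1] = -2 + 9 = 7
  P[2] = 11 + 9 = 20
  P[3] = 30 + 9 = 39
  P[4] = 35 + 9 = 44
  P[5] = 34 + 9 = 43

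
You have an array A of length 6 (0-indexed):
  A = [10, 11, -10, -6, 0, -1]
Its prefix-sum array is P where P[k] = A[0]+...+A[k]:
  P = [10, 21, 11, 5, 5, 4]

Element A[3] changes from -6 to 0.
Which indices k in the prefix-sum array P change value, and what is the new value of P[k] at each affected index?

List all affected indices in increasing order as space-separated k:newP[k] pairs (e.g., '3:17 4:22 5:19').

Answer: 3:11 4:11 5:10

Derivation:
P[k] = A[0] + ... + A[k]
P[k] includes A[3] iff k >= 3
Affected indices: 3, 4, ..., 5; delta = 6
  P[3]: 5 + 6 = 11
  P[4]: 5 + 6 = 11
  P[5]: 4 + 6 = 10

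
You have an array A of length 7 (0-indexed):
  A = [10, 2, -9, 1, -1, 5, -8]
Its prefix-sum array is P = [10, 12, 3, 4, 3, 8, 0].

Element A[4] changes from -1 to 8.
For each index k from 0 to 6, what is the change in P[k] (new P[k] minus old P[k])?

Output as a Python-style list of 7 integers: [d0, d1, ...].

Answer: [0, 0, 0, 0, 9, 9, 9]

Derivation:
Element change: A[4] -1 -> 8, delta = 9
For k < 4: P[k] unchanged, delta_P[k] = 0
For k >= 4: P[k] shifts by exactly 9
Delta array: [0, 0, 0, 0, 9, 9, 9]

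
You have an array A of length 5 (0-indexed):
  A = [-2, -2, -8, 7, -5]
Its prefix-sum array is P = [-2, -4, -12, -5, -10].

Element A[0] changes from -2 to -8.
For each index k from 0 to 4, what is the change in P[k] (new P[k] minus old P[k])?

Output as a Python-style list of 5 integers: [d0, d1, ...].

Answer: [-6, -6, -6, -6, -6]

Derivation:
Element change: A[0] -2 -> -8, delta = -6
For k < 0: P[k] unchanged, delta_P[k] = 0
For k >= 0: P[k] shifts by exactly -6
Delta array: [-6, -6, -6, -6, -6]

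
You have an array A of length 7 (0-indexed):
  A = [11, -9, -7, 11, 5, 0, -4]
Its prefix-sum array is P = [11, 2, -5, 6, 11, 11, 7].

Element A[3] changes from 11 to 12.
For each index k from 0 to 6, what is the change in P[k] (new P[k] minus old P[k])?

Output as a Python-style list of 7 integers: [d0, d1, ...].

Answer: [0, 0, 0, 1, 1, 1, 1]

Derivation:
Element change: A[3] 11 -> 12, delta = 1
For k < 3: P[k] unchanged, delta_P[k] = 0
For k >= 3: P[k] shifts by exactly 1
Delta array: [0, 0, 0, 1, 1, 1, 1]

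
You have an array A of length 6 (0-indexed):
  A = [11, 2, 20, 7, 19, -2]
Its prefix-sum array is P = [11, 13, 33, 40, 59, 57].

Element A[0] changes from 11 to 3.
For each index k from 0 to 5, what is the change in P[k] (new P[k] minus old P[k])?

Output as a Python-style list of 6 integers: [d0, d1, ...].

Element change: A[0] 11 -> 3, delta = -8
For k < 0: P[k] unchanged, delta_P[k] = 0
For k >= 0: P[k] shifts by exactly -8
Delta array: [-8, -8, -8, -8, -8, -8]

Answer: [-8, -8, -8, -8, -8, -8]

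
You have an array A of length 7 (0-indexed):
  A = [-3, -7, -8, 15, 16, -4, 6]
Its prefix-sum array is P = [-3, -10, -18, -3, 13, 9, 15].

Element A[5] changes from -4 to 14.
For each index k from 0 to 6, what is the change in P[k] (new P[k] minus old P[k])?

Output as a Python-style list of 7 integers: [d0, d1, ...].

Answer: [0, 0, 0, 0, 0, 18, 18]

Derivation:
Element change: A[5] -4 -> 14, delta = 18
For k < 5: P[k] unchanged, delta_P[k] = 0
For k >= 5: P[k] shifts by exactly 18
Delta array: [0, 0, 0, 0, 0, 18, 18]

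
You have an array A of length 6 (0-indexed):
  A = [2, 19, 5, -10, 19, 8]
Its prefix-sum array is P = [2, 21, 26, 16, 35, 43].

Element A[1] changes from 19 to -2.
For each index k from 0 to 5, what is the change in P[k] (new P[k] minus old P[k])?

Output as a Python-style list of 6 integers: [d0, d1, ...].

Element change: A[1] 19 -> -2, delta = -21
For k < 1: P[k] unchanged, delta_P[k] = 0
For k >= 1: P[k] shifts by exactly -21
Delta array: [0, -21, -21, -21, -21, -21]

Answer: [0, -21, -21, -21, -21, -21]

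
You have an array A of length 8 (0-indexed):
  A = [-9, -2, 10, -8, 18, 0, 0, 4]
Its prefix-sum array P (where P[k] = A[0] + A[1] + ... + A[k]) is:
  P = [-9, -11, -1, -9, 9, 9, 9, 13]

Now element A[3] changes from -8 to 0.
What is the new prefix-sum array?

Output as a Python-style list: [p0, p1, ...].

Change: A[3] -8 -> 0, delta = 8
P[k] for k < 3: unchanged (A[3] not included)
P[k] for k >= 3: shift by delta = 8
  P[0] = -9 + 0 = -9
  P[1] = -11 + 0 = -11
  P[2] = -1 + 0 = -1
  P[3] = -9 + 8 = -1
  P[4] = 9 + 8 = 17
  P[5] = 9 + 8 = 17
  P[6] = 9 + 8 = 17
  P[7] = 13 + 8 = 21

Answer: [-9, -11, -1, -1, 17, 17, 17, 21]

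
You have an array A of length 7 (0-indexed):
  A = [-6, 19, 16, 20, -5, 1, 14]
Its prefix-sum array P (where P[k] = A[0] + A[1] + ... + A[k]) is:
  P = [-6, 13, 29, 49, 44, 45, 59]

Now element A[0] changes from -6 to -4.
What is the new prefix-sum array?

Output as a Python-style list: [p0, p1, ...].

Change: A[0] -6 -> -4, delta = 2
P[k] for k < 0: unchanged (A[0] not included)
P[k] for k >= 0: shift by delta = 2
  P[0] = -6 + 2 = -4
  P[1] = 13 + 2 = 15
  P[2] = 29 + 2 = 31
  P[3] = 49 + 2 = 51
  P[4] = 44 + 2 = 46
  P[5] = 45 + 2 = 47
  P[6] = 59 + 2 = 61

Answer: [-4, 15, 31, 51, 46, 47, 61]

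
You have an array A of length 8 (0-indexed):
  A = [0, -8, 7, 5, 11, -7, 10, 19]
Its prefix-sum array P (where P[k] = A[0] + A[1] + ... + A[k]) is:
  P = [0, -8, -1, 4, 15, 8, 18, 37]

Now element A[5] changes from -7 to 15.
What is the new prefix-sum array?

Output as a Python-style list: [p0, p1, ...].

Answer: [0, -8, -1, 4, 15, 30, 40, 59]

Derivation:
Change: A[5] -7 -> 15, delta = 22
P[k] for k < 5: unchanged (A[5] not included)
P[k] for k >= 5: shift by delta = 22
  P[0] = 0 + 0 = 0
  P[1] = -8 + 0 = -8
  P[2] = -1 + 0 = -1
  P[3] = 4 + 0 = 4
  P[4] = 15 + 0 = 15
  P[5] = 8 + 22 = 30
  P[6] = 18 + 22 = 40
  P[7] = 37 + 22 = 59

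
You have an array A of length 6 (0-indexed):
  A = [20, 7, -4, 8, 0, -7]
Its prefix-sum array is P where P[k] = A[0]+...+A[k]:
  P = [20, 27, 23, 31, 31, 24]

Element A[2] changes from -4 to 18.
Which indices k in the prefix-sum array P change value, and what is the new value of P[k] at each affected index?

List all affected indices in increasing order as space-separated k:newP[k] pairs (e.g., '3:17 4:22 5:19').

P[k] = A[0] + ... + A[k]
P[k] includes A[2] iff k >= 2
Affected indices: 2, 3, ..., 5; delta = 22
  P[2]: 23 + 22 = 45
  P[3]: 31 + 22 = 53
  P[4]: 31 + 22 = 53
  P[5]: 24 + 22 = 46

Answer: 2:45 3:53 4:53 5:46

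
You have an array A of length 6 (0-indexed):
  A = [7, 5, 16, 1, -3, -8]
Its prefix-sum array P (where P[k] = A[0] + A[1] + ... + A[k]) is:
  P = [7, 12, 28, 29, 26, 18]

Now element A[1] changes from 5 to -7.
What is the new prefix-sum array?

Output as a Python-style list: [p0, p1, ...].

Answer: [7, 0, 16, 17, 14, 6]

Derivation:
Change: A[1] 5 -> -7, delta = -12
P[k] for k < 1: unchanged (A[1] not included)
P[k] for k >= 1: shift by delta = -12
  P[0] = 7 + 0 = 7
  P[1] = 12 + -12 = 0
  P[2] = 28 + -12 = 16
  P[3] = 29 + -12 = 17
  P[4] = 26 + -12 = 14
  P[5] = 18 + -12 = 6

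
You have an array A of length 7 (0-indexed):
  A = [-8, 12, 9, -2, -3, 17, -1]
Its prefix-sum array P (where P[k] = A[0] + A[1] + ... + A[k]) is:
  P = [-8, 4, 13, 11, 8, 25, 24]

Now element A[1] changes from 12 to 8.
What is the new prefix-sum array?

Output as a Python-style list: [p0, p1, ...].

Change: A[1] 12 -> 8, delta = -4
P[k] for k < 1: unchanged (A[1] not included)
P[k] for k >= 1: shift by delta = -4
  P[0] = -8 + 0 = -8
  P[1] = 4 + -4 = 0
  P[2] = 13 + -4 = 9
  P[3] = 11 + -4 = 7
  P[4] = 8 + -4 = 4
  P[5] = 25 + -4 = 21
  P[6] = 24 + -4 = 20

Answer: [-8, 0, 9, 7, 4, 21, 20]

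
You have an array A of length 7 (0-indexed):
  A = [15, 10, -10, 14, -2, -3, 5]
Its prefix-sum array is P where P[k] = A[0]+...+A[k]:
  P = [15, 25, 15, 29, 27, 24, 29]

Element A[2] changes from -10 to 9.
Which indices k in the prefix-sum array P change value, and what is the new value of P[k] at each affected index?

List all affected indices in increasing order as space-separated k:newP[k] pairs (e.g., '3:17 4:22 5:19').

P[k] = A[0] + ... + A[k]
P[k] includes A[2] iff k >= 2
Affected indices: 2, 3, ..., 6; delta = 19
  P[2]: 15 + 19 = 34
  P[3]: 29 + 19 = 48
  P[4]: 27 + 19 = 46
  P[5]: 24 + 19 = 43
  P[6]: 29 + 19 = 48

Answer: 2:34 3:48 4:46 5:43 6:48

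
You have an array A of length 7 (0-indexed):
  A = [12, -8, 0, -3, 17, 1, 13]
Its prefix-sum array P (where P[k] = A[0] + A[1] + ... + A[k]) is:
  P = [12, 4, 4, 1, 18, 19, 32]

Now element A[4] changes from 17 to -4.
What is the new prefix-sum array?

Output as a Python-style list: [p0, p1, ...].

Change: A[4] 17 -> -4, delta = -21
P[k] for k < 4: unchanged (A[4] not included)
P[k] for k >= 4: shift by delta = -21
  P[0] = 12 + 0 = 12
  P[1] = 4 + 0 = 4
  P[2] = 4 + 0 = 4
  P[3] = 1 + 0 = 1
  P[4] = 18 + -21 = -3
  P[5] = 19 + -21 = -2
  P[6] = 32 + -21 = 11

Answer: [12, 4, 4, 1, -3, -2, 11]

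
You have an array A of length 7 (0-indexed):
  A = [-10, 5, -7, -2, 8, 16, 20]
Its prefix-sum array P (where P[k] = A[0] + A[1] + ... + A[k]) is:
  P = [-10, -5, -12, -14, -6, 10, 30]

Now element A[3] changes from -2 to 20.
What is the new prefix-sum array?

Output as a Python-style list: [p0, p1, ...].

Change: A[3] -2 -> 20, delta = 22
P[k] for k < 3: unchanged (A[3] not included)
P[k] for k >= 3: shift by delta = 22
  P[0] = -10 + 0 = -10
  P[1] = -5 + 0 = -5
  P[2] = -12 + 0 = -12
  P[3] = -14 + 22 = 8
  P[4] = -6 + 22 = 16
  P[5] = 10 + 22 = 32
  P[6] = 30 + 22 = 52

Answer: [-10, -5, -12, 8, 16, 32, 52]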